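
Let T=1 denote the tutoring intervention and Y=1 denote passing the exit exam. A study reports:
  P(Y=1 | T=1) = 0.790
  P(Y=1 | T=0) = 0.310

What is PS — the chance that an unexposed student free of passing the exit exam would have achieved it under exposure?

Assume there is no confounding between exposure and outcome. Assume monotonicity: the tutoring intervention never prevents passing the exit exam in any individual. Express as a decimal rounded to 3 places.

Let p₁ = 0.79, p₀ = 0.31.
Under exogeneity and monotonicity, PS = (p₁ − p₀) / (1 − p₀).
PS = (0.79 − 0.31) / (1 − 0.31) = 0.48 / 0.69 ≈ 0.6957

PS ≈ 0.696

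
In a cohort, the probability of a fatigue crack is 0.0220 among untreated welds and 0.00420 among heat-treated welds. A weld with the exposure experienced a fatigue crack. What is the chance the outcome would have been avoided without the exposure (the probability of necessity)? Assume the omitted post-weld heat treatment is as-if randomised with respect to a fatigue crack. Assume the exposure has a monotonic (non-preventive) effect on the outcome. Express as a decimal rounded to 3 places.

Let p₁ = 0.022, p₀ = 0.0042.
Under exogeneity and monotonicity, PN = (p₁ − p₀) / p₁.
PN = (0.022 − 0.0042) / 0.022 = 0.0178 / 0.022 ≈ 0.8091

PN ≈ 0.809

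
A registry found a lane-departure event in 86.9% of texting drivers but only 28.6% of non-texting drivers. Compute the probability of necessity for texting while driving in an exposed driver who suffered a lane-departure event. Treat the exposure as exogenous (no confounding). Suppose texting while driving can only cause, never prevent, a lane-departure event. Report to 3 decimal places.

PN ≈ 0.671

p₁ = 0.869, p₀ = 0.286.
Under exogeneity and monotonicity, PN = (p₁ − p₀) / p₁.
PN = (0.869 − 0.286) / 0.869 = 0.583 / 0.869 ≈ 0.6709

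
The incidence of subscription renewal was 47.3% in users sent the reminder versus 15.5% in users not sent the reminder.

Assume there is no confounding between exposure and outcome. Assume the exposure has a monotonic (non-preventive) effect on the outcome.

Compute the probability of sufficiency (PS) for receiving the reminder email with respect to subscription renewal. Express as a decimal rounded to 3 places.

PS ≈ 0.376

p₁ = 0.473, p₀ = 0.155.
Under exogeneity and monotonicity, PS = (p₁ − p₀) / (1 − p₀).
PS = (0.473 − 0.155) / (1 − 0.155) = 0.318 / 0.845 ≈ 0.3763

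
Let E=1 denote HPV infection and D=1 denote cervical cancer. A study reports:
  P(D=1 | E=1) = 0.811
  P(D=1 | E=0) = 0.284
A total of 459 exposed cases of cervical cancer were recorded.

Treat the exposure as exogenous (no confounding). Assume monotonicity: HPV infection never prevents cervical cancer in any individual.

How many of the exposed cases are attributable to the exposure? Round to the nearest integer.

Let p₁ = 0.811, p₀ = 0.284.
PN = (p₁ − p₀)/p₁ = (0.811 − 0.284) / 0.811 ≈ 0.64982.
Attributable cases ≈ PN × (exposed cases) = 0.64982 × 459 ≈ 298.27.

about 298 cases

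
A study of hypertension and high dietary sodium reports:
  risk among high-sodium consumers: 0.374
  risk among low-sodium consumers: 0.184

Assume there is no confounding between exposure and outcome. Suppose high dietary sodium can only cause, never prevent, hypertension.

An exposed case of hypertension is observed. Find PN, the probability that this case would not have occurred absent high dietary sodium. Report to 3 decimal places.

PN ≈ 0.508

Let p₁ = 0.374, p₀ = 0.184.
Under exogeneity and monotonicity, PN = (p₁ − p₀) / p₁.
PN = (0.374 − 0.184) / 0.374 = 0.19 / 0.374 ≈ 0.5080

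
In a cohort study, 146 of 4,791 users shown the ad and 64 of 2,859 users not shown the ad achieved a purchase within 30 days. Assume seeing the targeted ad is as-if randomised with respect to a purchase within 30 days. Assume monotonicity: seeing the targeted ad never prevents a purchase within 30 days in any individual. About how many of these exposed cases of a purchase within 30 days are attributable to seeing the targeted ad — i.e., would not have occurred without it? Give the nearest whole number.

p₁ = P(outcome | exposed) = 146/4791 = 0.030474
p₀ = P(outcome | unexposed) = 64/2859 = 0.022385
PN = (p₁ − p₀)/p₁ = (0.030474 − 0.022385) / 0.030474 ≈ 0.26542.
Attributable cases ≈ PN × (exposed cases) = 0.26542 × 146 ≈ 38.75.

about 39 cases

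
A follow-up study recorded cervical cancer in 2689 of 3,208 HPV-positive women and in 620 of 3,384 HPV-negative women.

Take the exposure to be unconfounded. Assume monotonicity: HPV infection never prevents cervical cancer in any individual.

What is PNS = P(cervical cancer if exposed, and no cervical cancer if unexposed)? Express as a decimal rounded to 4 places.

p₁ = P(outcome | exposed) = 2689/3208 = 0.83822
p₀ = P(outcome | unexposed) = 620/3384 = 0.18322
Under exogeneity and monotonicity, PNS = p₁ − p₀.
PNS = 0.83822 − 0.18322 = 0.655

PNS ≈ 0.6550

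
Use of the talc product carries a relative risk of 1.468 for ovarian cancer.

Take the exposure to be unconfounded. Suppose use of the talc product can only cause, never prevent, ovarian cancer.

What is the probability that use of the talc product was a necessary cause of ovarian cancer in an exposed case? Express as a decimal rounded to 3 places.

Under exogeneity and monotonicity, PN = (RR − 1) / RR = 1 − 1/RR.
PN = (1.468 − 1) / 1.468 = 0.468 / 1.468 ≈ 0.3188

PN ≈ 0.319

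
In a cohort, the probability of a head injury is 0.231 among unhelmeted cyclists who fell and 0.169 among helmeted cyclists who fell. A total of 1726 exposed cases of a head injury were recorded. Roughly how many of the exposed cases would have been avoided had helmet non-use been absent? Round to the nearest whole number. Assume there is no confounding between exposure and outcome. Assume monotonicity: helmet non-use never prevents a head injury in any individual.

Let p₁ = 0.231, p₀ = 0.169.
PN = (p₁ − p₀)/p₁ = (0.231 − 0.169) / 0.231 ≈ 0.26840.
Attributable cases ≈ PN × (exposed cases) = 0.26840 × 1726 ≈ 463.26.

about 463 cases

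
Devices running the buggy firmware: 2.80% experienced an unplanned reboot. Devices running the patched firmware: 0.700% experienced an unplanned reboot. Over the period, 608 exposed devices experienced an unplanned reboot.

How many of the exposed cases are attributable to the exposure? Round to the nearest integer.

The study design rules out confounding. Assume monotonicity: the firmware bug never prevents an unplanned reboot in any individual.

about 456 cases

p₁ = 0.028, p₀ = 0.007.
PN = (p₁ − p₀)/p₁ = (0.028 − 0.007) / 0.028 ≈ 0.75000.
Attributable cases ≈ PN × (exposed cases) = 0.75000 × 608 ≈ 456.00.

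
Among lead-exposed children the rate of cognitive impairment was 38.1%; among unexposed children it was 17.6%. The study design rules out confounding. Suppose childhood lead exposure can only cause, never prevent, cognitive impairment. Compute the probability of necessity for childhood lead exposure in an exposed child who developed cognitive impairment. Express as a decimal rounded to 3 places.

p₁ = 0.381, p₀ = 0.176.
Under exogeneity and monotonicity, PN = (p₁ − p₀) / p₁.
PN = (0.381 − 0.176) / 0.381 = 0.205 / 0.381 ≈ 0.5381

PN ≈ 0.538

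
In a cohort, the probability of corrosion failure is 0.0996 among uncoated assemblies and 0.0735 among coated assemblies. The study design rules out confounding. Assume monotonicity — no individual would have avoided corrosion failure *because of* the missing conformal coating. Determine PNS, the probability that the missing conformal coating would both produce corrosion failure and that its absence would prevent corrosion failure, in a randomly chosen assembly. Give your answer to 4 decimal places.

PNS ≈ 0.0261

Let p₁ = 0.0996, p₀ = 0.0735.
Under exogeneity and monotonicity, PNS = p₁ − p₀.
PNS = 0.0996 − 0.0735 = 0.0261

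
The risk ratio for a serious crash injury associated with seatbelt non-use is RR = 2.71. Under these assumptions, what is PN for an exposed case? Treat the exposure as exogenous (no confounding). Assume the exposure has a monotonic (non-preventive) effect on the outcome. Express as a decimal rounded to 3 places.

Under exogeneity and monotonicity, PN = (RR − 1) / RR = 1 − 1/RR.
PN = (2.71 − 1) / 2.71 = 1.71 / 2.71 ≈ 0.6310

PN ≈ 0.631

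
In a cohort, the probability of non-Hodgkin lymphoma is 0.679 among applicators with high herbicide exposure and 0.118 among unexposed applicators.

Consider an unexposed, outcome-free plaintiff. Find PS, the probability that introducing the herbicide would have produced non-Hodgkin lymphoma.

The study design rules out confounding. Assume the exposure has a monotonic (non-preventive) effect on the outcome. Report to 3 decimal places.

Let p₁ = 0.679, p₀ = 0.118.
Under exogeneity and monotonicity, PS = (p₁ − p₀) / (1 − p₀).
PS = (0.679 − 0.118) / (1 − 0.118) = 0.561 / 0.882 ≈ 0.6361

PS ≈ 0.636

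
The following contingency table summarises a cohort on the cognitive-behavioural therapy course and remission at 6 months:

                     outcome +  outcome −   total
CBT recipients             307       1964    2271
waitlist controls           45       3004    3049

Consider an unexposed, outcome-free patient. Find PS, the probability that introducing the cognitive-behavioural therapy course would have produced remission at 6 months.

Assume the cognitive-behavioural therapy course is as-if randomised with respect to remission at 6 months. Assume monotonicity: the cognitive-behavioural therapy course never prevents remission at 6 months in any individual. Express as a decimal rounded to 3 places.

PS ≈ 0.122

p₁ = P(outcome | exposed) = 307/2271 = 0.13518
p₀ = P(outcome | unexposed) = 45/3049 = 0.014759
Under exogeneity and monotonicity, PS = (p₁ − p₀)/(1 − p₀).
PS = (0.13518 − 0.014759) / 0.98524 ≈ 0.1222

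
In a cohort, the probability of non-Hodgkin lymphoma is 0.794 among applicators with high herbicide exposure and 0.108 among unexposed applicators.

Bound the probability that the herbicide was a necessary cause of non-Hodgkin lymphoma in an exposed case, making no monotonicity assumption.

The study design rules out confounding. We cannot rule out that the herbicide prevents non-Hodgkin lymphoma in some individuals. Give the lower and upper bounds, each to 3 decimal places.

0.864 ≤ PN ≤ 1.000

Let p₁ = 0.794, p₀ = 0.108.
Under exogeneity alone the bounds on PN are max{0,(p₁−p₀)/p₁} ≤ PN ≤ min{1,(1−p₀)/p₁}.
  lower = (p₁ − p₀)/p₁ = 0.686 / 0.794 ≈ 0.8640
  upper = min{1, (1 − p₀)/p₁} = 0.892 / 0.794 ≈ 1.1234 → capped at 1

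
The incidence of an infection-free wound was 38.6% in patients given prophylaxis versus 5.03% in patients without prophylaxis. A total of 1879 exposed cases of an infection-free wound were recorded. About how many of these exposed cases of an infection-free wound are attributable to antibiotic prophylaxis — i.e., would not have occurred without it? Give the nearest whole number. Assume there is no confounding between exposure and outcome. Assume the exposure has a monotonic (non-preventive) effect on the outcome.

p₁ = 0.386, p₀ = 0.0503.
PN = (p₁ − p₀)/p₁ = (0.386 − 0.0503) / 0.386 ≈ 0.86969.
Attributable cases ≈ PN × (exposed cases) = 0.86969 × 1879 ≈ 1634.15.

about 1634 cases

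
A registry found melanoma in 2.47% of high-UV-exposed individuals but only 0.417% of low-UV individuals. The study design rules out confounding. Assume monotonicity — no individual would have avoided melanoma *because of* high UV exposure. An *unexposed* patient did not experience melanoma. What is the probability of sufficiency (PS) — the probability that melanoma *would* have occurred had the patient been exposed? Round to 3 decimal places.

PS ≈ 0.021

p₁ = 0.0247, p₀ = 0.00417.
Under exogeneity and monotonicity, PS = (p₁ − p₀) / (1 − p₀).
PS = (0.0247 − 0.00417) / (1 − 0.00417) = 0.02053 / 0.99583 ≈ 0.0206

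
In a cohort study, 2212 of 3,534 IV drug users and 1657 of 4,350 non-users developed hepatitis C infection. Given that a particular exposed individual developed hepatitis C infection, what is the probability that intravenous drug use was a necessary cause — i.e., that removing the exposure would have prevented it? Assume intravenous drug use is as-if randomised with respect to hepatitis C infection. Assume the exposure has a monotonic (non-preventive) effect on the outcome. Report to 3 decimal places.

p₁ = P(outcome | exposed) = 2212/3534 = 0.62592
p₀ = P(outcome | unexposed) = 1657/4350 = 0.38092
Under exogeneity and monotonicity, PN = (p₁ − p₀) / p₁.
PN = (0.62592 − 0.38092) / 0.62592 = 0.245 / 0.62592 ≈ 0.3914

PN ≈ 0.391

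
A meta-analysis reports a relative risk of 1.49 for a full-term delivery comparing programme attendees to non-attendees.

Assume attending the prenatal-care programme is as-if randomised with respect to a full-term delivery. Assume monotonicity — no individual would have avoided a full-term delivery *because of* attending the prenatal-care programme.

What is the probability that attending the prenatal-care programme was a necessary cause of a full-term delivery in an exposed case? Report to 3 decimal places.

Under exogeneity and monotonicity, PN = (RR − 1) / RR = 1 − 1/RR.
PN = (1.49 − 1) / 1.49 = 0.49 / 1.49 ≈ 0.3289

PN ≈ 0.329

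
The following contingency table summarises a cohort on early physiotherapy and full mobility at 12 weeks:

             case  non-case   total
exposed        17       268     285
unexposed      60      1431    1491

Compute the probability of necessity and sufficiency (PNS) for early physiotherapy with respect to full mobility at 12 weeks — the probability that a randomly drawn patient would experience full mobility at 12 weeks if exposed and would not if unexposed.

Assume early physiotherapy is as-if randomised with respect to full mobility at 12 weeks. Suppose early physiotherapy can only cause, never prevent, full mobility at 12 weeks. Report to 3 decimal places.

p₁ = P(outcome | exposed) = 17/285 = 0.059649
p₀ = P(outcome | unexposed) = 60/1491 = 0.040241
Under exogeneity and monotonicity, PNS = p₁ − p₀.
PNS = 0.059649 − 0.040241 = 0.019408

PNS ≈ 0.019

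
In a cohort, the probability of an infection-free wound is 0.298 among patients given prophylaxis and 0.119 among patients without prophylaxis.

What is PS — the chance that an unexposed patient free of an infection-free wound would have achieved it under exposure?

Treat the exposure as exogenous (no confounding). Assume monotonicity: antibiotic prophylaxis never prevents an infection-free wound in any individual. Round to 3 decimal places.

Let p₁ = 0.298, p₀ = 0.119.
Under exogeneity and monotonicity, PS = (p₁ − p₀) / (1 − p₀).
PS = (0.298 − 0.119) / (1 − 0.119) = 0.179 / 0.881 ≈ 0.2032

PS ≈ 0.203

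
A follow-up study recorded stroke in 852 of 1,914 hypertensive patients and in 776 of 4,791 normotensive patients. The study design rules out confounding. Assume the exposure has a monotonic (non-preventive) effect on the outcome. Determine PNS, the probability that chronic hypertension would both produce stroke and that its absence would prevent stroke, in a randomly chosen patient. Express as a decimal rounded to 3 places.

p₁ = P(outcome | exposed) = 852/1914 = 0.44514
p₀ = P(outcome | unexposed) = 776/4791 = 0.16197
Under exogeneity and monotonicity, PNS = p₁ − p₀.
PNS = 0.44514 − 0.16197 = 0.28317

PNS ≈ 0.283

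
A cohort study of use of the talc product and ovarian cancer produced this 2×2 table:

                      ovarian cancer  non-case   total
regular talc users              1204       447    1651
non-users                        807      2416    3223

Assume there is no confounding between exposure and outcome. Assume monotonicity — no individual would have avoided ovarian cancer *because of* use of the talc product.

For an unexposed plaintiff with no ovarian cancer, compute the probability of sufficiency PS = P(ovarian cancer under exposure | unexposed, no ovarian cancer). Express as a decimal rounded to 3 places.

p₁ = P(outcome | exposed) = 1204/1651 = 0.72925
p₀ = P(outcome | unexposed) = 807/3223 = 0.25039
Under exogeneity and monotonicity, PS = (p₁ − p₀)/(1 − p₀).
PS = (0.72925 − 0.25039) / 0.74961 ≈ 0.6388

PS ≈ 0.639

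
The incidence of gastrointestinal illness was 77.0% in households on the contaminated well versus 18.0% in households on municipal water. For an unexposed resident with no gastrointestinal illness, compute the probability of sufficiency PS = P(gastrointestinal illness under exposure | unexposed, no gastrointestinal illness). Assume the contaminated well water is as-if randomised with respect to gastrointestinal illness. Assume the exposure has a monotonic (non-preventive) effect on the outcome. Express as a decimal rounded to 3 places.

PS ≈ 0.720

p₁ = 0.77, p₀ = 0.18.
Under exogeneity and monotonicity, PS = (p₁ − p₀) / (1 − p₀).
PS = (0.77 − 0.18) / (1 − 0.18) = 0.59 / 0.82 ≈ 0.7195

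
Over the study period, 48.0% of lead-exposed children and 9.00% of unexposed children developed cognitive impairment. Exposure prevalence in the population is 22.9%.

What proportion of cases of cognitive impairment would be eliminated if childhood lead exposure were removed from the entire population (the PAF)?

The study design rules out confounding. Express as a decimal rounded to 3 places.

PAF ≈ 0.498

p₁ = 0.48, p₀ = 0.09.
Overall risk P(Y=1) = π·p₁ + (1−π)·p₀ = 0.229×0.48 + 0.771×0.09 = 0.17931.
Under exogeneity, PAF = [P(Y=1) − p₀] / P(Y=1).
PAF = (0.17931 − 0.09) / 0.17931 ≈ 0.4981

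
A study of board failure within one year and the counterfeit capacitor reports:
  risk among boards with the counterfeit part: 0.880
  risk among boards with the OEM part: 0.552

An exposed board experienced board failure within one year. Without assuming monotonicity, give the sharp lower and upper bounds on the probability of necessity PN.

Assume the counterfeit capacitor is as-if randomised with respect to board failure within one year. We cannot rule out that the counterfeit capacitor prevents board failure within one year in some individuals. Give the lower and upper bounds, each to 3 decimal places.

0.373 ≤ PN ≤ 0.509

Let p₁ = 0.88, p₀ = 0.552.
Under exogeneity alone the bounds on PN are max{0,(p₁−p₀)/p₁} ≤ PN ≤ min{1,(1−p₀)/p₁}.
  lower = (p₁ − p₀)/p₁ = 0.328 / 0.88 ≈ 0.3727
  upper = min{1, (1 − p₀)/p₁} = 0.448 / 0.88 ≈ 0.5091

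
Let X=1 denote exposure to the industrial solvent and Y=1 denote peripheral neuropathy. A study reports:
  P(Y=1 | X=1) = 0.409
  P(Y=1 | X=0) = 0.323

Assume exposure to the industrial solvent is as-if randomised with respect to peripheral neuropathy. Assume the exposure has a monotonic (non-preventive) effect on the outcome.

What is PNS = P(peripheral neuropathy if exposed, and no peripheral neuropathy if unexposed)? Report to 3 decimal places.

PNS ≈ 0.086

Let p₁ = 0.409, p₀ = 0.323.
Under exogeneity and monotonicity, PNS = p₁ − p₀.
PNS = 0.409 − 0.323 = 0.086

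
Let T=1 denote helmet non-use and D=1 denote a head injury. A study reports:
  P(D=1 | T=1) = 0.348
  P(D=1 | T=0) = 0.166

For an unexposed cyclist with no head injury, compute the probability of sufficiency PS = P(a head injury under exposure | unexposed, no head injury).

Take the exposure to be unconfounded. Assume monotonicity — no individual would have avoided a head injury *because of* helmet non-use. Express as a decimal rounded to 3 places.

PS ≈ 0.218

Let p₁ = 0.348, p₀ = 0.166.
Under exogeneity and monotonicity, PS = (p₁ − p₀) / (1 − p₀).
PS = (0.348 − 0.166) / (1 − 0.166) = 0.182 / 0.834 ≈ 0.2182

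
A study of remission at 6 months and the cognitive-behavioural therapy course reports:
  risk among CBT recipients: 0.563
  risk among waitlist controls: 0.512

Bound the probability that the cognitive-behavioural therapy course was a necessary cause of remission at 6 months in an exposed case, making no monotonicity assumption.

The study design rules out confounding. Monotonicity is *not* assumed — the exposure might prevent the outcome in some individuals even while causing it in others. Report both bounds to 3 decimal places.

0.091 ≤ PN ≤ 0.867

Let p₁ = 0.563, p₀ = 0.512.
Under exogeneity alone the bounds on PN are max{0,(p₁−p₀)/p₁} ≤ PN ≤ min{1,(1−p₀)/p₁}.
  lower = (p₁ − p₀)/p₁ = 0.051 / 0.563 ≈ 0.0906
  upper = min{1, (1 − p₀)/p₁} = 0.488 / 0.563 ≈ 0.8668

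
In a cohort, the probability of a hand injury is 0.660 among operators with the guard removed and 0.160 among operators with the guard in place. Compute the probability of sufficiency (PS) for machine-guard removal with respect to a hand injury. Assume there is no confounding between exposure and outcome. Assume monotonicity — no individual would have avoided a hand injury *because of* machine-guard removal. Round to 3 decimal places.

Let p₁ = 0.66, p₀ = 0.16.
Under exogeneity and monotonicity, PS = (p₁ − p₀) / (1 − p₀).
PS = (0.66 − 0.16) / (1 − 0.16) = 0.5 / 0.84 ≈ 0.5952

PS ≈ 0.595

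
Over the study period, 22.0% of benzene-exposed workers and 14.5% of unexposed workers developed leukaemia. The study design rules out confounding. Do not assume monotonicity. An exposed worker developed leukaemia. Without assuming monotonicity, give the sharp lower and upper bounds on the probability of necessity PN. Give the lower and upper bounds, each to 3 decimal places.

0.341 ≤ PN ≤ 1.000

p₁ = 0.22, p₀ = 0.145.
Under exogeneity alone the bounds on PN are max{0,(p₁−p₀)/p₁} ≤ PN ≤ min{1,(1−p₀)/p₁}.
  lower = (p₁ − p₀)/p₁ = 0.075 / 0.22 ≈ 0.3409
  upper = min{1, (1 − p₀)/p₁} = 0.855 / 0.22 ≈ 3.8864 → capped at 1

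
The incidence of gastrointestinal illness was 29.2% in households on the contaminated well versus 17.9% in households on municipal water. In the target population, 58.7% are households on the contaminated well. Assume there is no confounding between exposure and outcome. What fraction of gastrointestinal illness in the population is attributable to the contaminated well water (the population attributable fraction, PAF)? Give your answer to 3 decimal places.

PAF ≈ 0.270

p₁ = 0.292, p₀ = 0.179.
Overall risk P(Y=1) = π·p₁ + (1−π)·p₀ = 0.587×0.292 + 0.413×0.179 = 0.24533.
Under exogeneity, PAF = [P(Y=1) − p₀] / P(Y=1).
PAF = (0.24533 − 0.179) / 0.24533 ≈ 0.2704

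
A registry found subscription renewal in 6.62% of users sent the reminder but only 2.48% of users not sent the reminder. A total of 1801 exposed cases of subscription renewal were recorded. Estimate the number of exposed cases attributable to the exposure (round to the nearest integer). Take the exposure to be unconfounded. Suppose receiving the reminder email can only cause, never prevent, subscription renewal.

about 1126 cases

p₁ = 0.0662, p₀ = 0.0248.
PN = (p₁ − p₀)/p₁ = (0.0662 − 0.0248) / 0.0662 ≈ 0.62538.
Attributable cases ≈ PN × (exposed cases) = 0.62538 × 1801 ≈ 1126.31.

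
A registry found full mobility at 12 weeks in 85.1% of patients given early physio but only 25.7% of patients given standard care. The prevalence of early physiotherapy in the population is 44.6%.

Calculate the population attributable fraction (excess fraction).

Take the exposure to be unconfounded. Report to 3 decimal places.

p₁ = 0.851, p₀ = 0.257.
Overall risk P(Y=1) = π·p₁ + (1−π)·p₀ = 0.446×0.851 + 0.554×0.257 = 0.52192.
Under exogeneity, PAF = [P(Y=1) − p₀] / P(Y=1).
PAF = (0.52192 − 0.257) / 0.52192 ≈ 0.5076

PAF ≈ 0.508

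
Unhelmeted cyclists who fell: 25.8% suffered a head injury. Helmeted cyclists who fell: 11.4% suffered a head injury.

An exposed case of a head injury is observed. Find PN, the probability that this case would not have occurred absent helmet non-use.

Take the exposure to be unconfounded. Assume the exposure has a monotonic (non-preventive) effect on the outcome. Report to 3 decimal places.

PN ≈ 0.558

p₁ = 0.258, p₀ = 0.114.
Under exogeneity and monotonicity, PN = (p₁ − p₀) / p₁.
PN = (0.258 − 0.114) / 0.258 = 0.144 / 0.258 ≈ 0.5581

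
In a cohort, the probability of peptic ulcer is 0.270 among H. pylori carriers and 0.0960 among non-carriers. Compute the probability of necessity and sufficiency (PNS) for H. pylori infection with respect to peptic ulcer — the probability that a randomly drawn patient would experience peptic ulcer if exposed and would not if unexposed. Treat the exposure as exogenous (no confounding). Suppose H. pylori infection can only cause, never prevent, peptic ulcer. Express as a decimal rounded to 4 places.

Let p₁ = 0.27, p₀ = 0.096.
Under exogeneity and monotonicity, PNS = p₁ − p₀.
PNS = 0.27 − 0.096 = 0.174

PNS ≈ 0.1740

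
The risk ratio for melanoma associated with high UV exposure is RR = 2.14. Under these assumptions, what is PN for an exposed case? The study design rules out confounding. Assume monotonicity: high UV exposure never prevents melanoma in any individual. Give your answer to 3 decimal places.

PN ≈ 0.533

Under exogeneity and monotonicity, PN = (RR − 1) / RR = 1 − 1/RR.
PN = (2.14 − 1) / 2.14 = 1.14 / 2.14 ≈ 0.5327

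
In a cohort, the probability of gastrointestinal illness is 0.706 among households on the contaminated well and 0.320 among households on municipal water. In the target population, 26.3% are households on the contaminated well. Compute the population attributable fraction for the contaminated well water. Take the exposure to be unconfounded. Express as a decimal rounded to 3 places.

PAF ≈ 0.241

Let p₁ = 0.706, p₀ = 0.32.
Overall risk P(Y=1) = π·p₁ + (1−π)·p₀ = 0.263×0.706 + 0.737×0.32 = 0.42152.
Under exogeneity, PAF = [P(Y=1) − p₀] / P(Y=1).
PAF = (0.42152 − 0.32) / 0.42152 ≈ 0.2408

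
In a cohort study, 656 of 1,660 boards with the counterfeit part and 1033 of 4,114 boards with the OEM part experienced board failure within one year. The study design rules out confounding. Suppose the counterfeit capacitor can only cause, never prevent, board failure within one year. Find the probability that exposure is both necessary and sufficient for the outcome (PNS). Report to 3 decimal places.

p₁ = P(outcome | exposed) = 656/1660 = 0.39518
p₀ = P(outcome | unexposed) = 1033/4114 = 0.25109
Under exogeneity and monotonicity, PNS = p₁ − p₀.
PNS = 0.39518 − 0.25109 = 0.14409

PNS ≈ 0.144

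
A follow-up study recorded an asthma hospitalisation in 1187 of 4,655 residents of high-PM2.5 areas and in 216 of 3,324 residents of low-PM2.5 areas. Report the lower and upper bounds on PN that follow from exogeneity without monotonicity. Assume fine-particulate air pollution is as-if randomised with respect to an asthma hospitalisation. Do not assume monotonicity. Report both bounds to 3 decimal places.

0.745 ≤ PN ≤ 1.000

p₁ = P(outcome | exposed) = 1187/4655 = 0.25499
p₀ = P(outcome | unexposed) = 216/3324 = 0.064982
Under exogeneity alone the bounds on PN are max{0,(p₁−p₀)/p₁} ≤ PN ≤ min{1,(1−p₀)/p₁}.
  lower = (p₁ − p₀)/p₁ = 0.19001 / 0.25499 ≈ 0.7452
  upper = min{1, (1 − p₀)/p₁} = 0.93502 / 0.25499 ≈ 3.6668 → capped at 1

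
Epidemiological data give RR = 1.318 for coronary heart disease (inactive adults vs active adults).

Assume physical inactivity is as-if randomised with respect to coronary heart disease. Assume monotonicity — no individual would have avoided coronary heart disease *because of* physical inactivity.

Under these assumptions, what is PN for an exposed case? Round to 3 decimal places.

PN ≈ 0.241

Under exogeneity and monotonicity, PN = (RR − 1) / RR = 1 − 1/RR.
PN = (1.318 − 1) / 1.318 = 0.318 / 1.318 ≈ 0.2413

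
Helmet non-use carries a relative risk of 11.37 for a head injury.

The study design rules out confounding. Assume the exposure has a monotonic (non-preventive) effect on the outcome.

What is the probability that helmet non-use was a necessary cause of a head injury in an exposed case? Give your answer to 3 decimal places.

PN ≈ 0.912

Under exogeneity and monotonicity, PN = (RR − 1) / RR = 1 − 1/RR.
PN = (11.37 − 1) / 11.37 = 10.37 / 11.37 ≈ 0.9120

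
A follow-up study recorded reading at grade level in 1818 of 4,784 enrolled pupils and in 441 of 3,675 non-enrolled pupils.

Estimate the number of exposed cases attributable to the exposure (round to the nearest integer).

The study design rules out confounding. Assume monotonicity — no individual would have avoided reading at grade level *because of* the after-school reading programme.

p₁ = P(outcome | exposed) = 1818/4784 = 0.38002
p₀ = P(outcome | unexposed) = 441/3675 = 0.12
PN = (p₁ − p₀)/p₁ = (0.38002 − 0.12) / 0.38002 ≈ 0.68422.
Attributable cases ≈ PN × (exposed cases) = 0.68422 × 1818 ≈ 1243.92.

about 1244 cases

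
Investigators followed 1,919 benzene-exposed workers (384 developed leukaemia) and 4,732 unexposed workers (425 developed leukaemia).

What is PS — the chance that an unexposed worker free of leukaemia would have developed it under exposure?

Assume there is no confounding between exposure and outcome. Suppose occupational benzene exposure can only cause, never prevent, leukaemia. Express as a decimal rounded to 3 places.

p₁ = P(outcome | exposed) = 384/1919 = 0.2001
p₀ = P(outcome | unexposed) = 425/4732 = 0.089814
Under exogeneity and monotonicity, PS = (p₁ − p₀) / (1 − p₀).
PS = (0.2001 − 0.089814) / (1 − 0.089814) = 0.11029 / 0.91019 ≈ 0.1212

PS ≈ 0.121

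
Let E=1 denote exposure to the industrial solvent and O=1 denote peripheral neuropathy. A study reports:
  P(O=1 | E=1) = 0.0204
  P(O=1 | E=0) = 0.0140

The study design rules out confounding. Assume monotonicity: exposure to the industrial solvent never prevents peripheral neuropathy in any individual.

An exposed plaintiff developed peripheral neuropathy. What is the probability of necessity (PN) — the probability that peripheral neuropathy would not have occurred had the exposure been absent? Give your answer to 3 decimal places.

Let p₁ = 0.0204, p₀ = 0.014.
Under exogeneity and monotonicity, PN = (p₁ − p₀) / p₁.
PN = (0.0204 − 0.014) / 0.0204 = 0.0064 / 0.0204 ≈ 0.3137

PN ≈ 0.314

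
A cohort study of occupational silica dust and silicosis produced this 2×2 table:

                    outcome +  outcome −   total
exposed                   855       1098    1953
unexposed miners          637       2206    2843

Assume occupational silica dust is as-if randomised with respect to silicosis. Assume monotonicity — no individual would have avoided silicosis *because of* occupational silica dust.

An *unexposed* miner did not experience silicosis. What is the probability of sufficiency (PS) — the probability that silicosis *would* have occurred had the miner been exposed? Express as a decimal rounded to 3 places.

p₁ = P(outcome | exposed) = 855/1953 = 0.43779
p₀ = P(outcome | unexposed) = 637/2843 = 0.22406
Under exogeneity and monotonicity, PS = (p₁ − p₀) / (1 − p₀).
PS = (0.43779 − 0.22406) / (1 − 0.22406) = 0.21373 / 0.77594 ≈ 0.2754

PS ≈ 0.275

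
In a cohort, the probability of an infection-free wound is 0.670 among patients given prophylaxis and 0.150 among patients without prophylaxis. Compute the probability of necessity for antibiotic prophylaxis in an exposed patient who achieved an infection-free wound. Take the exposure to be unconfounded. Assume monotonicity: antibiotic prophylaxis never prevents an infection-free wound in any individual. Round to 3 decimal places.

Let p₁ = 0.67, p₀ = 0.15.
Under exogeneity and monotonicity, PN = (p₁ − p₀) / p₁.
PN = (0.67 − 0.15) / 0.67 = 0.52 / 0.67 ≈ 0.7761

PN ≈ 0.776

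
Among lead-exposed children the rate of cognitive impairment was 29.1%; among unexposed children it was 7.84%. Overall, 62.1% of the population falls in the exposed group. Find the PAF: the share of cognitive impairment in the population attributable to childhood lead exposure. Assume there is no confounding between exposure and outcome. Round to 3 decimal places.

p₁ = 0.291, p₀ = 0.0784.
Overall risk P(Y=1) = π·p₁ + (1−π)·p₀ = 0.621×0.291 + 0.379×0.0784 = 0.21042.
Under exogeneity, PAF = [P(Y=1) − p₀] / P(Y=1).
PAF = (0.21042 − 0.0784) / 0.21042 ≈ 0.6274

PAF ≈ 0.627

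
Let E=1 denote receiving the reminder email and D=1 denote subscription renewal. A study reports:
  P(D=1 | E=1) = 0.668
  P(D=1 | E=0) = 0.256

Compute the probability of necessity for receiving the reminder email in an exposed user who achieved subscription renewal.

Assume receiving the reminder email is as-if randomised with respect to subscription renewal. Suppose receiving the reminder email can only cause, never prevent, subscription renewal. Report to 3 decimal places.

PN ≈ 0.617

Let p₁ = 0.668, p₀ = 0.256.
Under exogeneity and monotonicity, PN = (p₁ − p₀) / p₁.
PN = (0.668 − 0.256) / 0.668 = 0.412 / 0.668 ≈ 0.6168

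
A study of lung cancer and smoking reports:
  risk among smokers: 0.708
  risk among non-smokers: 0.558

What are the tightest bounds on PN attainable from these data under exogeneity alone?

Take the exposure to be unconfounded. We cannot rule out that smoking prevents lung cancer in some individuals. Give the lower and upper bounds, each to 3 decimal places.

Let p₁ = 0.708, p₀ = 0.558.
Under exogeneity alone the bounds on PN are max{0,(p₁−p₀)/p₁} ≤ PN ≤ min{1,(1−p₀)/p₁}.
  lower = (p₁ − p₀)/p₁ = 0.15 / 0.708 ≈ 0.2119
  upper = min{1, (1 − p₀)/p₁} = 0.442 / 0.708 ≈ 0.6243

0.212 ≤ PN ≤ 0.624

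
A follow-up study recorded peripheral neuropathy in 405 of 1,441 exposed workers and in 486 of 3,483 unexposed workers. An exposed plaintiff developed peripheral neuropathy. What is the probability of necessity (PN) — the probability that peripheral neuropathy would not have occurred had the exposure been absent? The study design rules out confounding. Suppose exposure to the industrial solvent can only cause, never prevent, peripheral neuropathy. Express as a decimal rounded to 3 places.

p₁ = P(outcome | exposed) = 405/1441 = 0.28105
p₀ = P(outcome | unexposed) = 486/3483 = 0.13953
Under exogeneity and monotonicity, PN = (p₁ − p₀) / p₁.
PN = (0.28105 − 0.13953) / 0.28105 = 0.14152 / 0.28105 ≈ 0.5035

PN ≈ 0.504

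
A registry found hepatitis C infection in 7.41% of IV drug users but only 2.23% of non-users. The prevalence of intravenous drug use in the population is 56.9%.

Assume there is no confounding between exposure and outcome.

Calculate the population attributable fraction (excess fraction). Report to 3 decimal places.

PAF ≈ 0.569

p₁ = 0.0741, p₀ = 0.0223.
Overall risk P(Y=1) = π·p₁ + (1−π)·p₀ = 0.569×0.0741 + 0.431×0.0223 = 0.051774.
Under exogeneity, PAF = [P(Y=1) − p₀] / P(Y=1).
PAF = (0.051774 − 0.0223) / 0.051774 ≈ 0.5693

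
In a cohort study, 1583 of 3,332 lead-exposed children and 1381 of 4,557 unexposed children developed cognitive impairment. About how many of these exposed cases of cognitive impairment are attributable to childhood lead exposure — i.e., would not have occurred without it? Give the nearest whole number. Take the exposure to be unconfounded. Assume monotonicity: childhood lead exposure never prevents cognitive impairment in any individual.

p₁ = P(outcome | exposed) = 1583/3332 = 0.47509
p₀ = P(outcome | unexposed) = 1381/4557 = 0.30305
PN = (p₁ − p₀)/p₁ = (0.47509 − 0.30305) / 0.47509 ≈ 0.36212.
Attributable cases ≈ PN × (exposed cases) = 0.36212 × 1583 ≈ 573.24.

about 573 cases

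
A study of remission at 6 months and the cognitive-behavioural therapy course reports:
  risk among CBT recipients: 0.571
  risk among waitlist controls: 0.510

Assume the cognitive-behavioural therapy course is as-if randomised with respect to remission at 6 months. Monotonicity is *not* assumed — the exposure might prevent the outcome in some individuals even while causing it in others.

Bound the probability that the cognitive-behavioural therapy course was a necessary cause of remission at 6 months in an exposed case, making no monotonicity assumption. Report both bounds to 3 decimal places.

Let p₁ = 0.571, p₀ = 0.51.
Under exogeneity alone the bounds on PN are max{0,(p₁−p₀)/p₁} ≤ PN ≤ min{1,(1−p₀)/p₁}.
  lower = (p₁ − p₀)/p₁ = 0.061 / 0.571 ≈ 0.1068
  upper = min{1, (1 − p₀)/p₁} = 0.49 / 0.571 ≈ 0.8581

0.107 ≤ PN ≤ 0.858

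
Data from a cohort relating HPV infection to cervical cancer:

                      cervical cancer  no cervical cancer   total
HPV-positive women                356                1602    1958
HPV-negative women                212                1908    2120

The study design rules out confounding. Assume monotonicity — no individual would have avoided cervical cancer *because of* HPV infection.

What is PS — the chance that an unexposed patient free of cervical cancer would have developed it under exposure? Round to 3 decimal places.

PS ≈ 0.091

p₁ = P(outcome | exposed) = 356/1958 = 0.18182
p₀ = P(outcome | unexposed) = 212/2120 = 0.1
Under exogeneity and monotonicity, PS = (p₁ − p₀) / (1 − p₀).
PS = (0.18182 − 0.1) / (1 − 0.1) = 0.081818 / 0.9 ≈ 0.0909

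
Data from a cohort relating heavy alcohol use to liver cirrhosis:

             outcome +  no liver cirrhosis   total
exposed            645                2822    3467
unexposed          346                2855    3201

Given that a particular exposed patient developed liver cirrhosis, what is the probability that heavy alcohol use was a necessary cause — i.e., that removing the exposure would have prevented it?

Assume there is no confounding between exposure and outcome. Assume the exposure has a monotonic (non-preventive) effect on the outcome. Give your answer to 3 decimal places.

PN ≈ 0.419

p₁ = P(outcome | exposed) = 645/3467 = 0.18604
p₀ = P(outcome | unexposed) = 346/3201 = 0.10809
Under exogeneity and monotonicity, PN = (p₁ − p₀)/p₁.
PN = (0.18604 − 0.10809) / 0.18604 ≈ 0.4190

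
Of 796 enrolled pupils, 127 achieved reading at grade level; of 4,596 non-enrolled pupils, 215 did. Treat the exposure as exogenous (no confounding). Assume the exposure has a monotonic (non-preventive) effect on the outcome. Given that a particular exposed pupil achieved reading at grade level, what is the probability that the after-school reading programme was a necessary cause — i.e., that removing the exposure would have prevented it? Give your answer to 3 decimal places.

PN ≈ 0.707

p₁ = P(outcome | exposed) = 127/796 = 0.15955
p₀ = P(outcome | unexposed) = 215/4596 = 0.04678
Under exogeneity and monotonicity, PN = (p₁ − p₀) / p₁.
PN = (0.15955 − 0.04678) / 0.15955 = 0.11277 / 0.15955 ≈ 0.7068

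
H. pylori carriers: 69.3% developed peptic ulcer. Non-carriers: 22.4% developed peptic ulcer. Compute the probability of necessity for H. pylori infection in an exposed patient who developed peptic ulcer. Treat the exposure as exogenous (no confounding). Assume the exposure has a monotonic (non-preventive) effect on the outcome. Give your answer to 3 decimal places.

PN ≈ 0.677

p₁ = 0.693, p₀ = 0.224.
Under exogeneity and monotonicity, PN = (p₁ − p₀) / p₁.
PN = (0.693 − 0.224) / 0.693 = 0.469 / 0.693 ≈ 0.6768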